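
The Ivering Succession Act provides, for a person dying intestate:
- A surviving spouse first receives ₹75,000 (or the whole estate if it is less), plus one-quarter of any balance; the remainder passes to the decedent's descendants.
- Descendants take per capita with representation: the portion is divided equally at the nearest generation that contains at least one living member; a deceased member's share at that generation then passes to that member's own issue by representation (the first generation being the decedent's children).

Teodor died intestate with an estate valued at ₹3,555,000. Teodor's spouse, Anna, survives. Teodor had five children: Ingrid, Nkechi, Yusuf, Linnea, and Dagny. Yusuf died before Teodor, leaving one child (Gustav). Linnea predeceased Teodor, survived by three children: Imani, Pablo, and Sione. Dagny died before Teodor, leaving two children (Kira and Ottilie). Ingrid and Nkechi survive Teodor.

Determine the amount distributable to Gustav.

Anna first takes ₹75,000, leaving a balance of ₹3,480,000. Anna then takes one-quarter of the balance (₹870,000), for a total of ₹945,000. The remaining ₹2,610,000 passes to the descendants.
The descendants' portion (₹2,610,000) is divided into 5 shares of ₹522,000: Ingrid and Nkechi each take ₹522,000; Yusuf's ₹522,000 share passes to Yusuf's issue; Linnea's ₹522,000 share passes to Linnea's issue; Dagny's ₹522,000 share passes to Dagny's issue.
Yusuf's share (₹522,000) passes entirely to Gustav.
Linnea's share (₹522,000) is divided into 3 shares of ₹174,000: Imani, Pablo, and Sione each take ₹174,000.
Dagny's share (₹522,000) is divided into 2 shares of ₹261,000: Kira and Ottilie each take ₹261,000.

Gustav receives ₹522,000.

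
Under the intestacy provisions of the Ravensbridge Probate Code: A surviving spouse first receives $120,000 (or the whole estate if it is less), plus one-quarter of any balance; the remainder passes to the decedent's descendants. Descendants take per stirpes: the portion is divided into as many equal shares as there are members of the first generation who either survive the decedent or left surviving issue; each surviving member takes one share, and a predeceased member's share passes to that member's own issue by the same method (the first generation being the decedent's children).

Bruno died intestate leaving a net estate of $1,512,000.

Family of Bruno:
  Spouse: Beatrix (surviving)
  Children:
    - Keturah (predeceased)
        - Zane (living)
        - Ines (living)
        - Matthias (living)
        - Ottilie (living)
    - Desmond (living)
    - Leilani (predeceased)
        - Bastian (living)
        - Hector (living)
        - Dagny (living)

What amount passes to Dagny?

Beatrix first takes $120,000, leaving a balance of $1,392,000. Beatrix then takes one-quarter of the balance ($348,000), for a total of $468,000. The remaining $1,044,000 passes to the descendants.
The descendants' portion ($1,044,000) is divided into 3 shares of $348,000: Desmond takes $348,000; Keturah's $348,000 share passes to Keturah's issue; Leilani's $348,000 share passes to Leilani's issue.
Keturah's share ($348,000) is divided into 4 shares of $87,000: Zane, Ines, Matthias, and Ottilie each take $87,000.
Leilani's share ($348,000) is divided into 3 shares of $116,000: Bastian, Hector, and Dagny each take $116,000.

Dagny receives $116,000.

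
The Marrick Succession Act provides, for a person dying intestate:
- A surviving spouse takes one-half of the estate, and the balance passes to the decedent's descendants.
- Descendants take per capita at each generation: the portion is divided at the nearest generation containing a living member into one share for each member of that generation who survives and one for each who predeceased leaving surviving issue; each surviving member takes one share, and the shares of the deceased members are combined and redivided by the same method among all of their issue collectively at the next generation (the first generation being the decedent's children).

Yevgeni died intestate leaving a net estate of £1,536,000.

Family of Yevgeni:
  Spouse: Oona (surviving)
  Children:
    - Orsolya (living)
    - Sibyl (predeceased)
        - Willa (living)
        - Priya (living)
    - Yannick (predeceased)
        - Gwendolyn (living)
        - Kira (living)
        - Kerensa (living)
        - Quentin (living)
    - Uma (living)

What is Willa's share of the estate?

Willa receives £64,000.

Oona takes one-half of £1,536,000 = £768,000. The remaining £768,000 passes to the descendants.
The descendants' portion (£768,000) is divided at the children's generation into 4 shares of £192,000. Orsolya and Uma each take £192,000. The 2 shares of the deceased (Sibyl and Yannick) are combined into a pool of £384,000.
That pool (£384,000) is divided at the grandchildren's generation equally among Willa, Priya, Gwendolyn, Kira, Kerensa, and Quentin: £64,000 each.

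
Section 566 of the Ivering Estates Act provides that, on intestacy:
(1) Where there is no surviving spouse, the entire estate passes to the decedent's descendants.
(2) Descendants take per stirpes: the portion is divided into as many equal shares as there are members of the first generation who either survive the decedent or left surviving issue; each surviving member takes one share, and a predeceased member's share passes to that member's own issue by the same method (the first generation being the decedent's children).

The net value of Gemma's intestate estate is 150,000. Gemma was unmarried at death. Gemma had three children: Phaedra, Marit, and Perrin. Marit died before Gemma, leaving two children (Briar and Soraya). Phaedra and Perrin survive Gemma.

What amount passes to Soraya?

Soraya receives 25,000.

The entire 150,000 passes to the descendants.
That amount (150,000) is divided into 3 shares of 50,000: Phaedra and Perrin each take 50,000; Marit's 50,000 share passes to Marit's issue.
Marit's share (50,000) is divided into 2 shares of 25,000: Briar and Soraya each take 25,000.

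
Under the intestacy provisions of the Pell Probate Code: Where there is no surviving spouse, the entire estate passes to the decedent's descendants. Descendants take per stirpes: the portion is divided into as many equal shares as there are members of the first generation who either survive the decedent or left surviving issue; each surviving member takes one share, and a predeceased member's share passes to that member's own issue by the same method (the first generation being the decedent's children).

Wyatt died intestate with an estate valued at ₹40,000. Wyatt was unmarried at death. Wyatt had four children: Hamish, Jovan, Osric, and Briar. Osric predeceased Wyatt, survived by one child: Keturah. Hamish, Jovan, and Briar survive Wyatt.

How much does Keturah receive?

Keturah receives ₹10,000.

The entire ₹40,000 passes to the descendants.
That amount (₹40,000) is divided into 4 shares of ₹10,000: Hamish, Jovan, and Briar each take ₹10,000; Osric's ₹10,000 share passes to Osric's issue.
Osric's share (₹10,000) passes entirely to Keturah.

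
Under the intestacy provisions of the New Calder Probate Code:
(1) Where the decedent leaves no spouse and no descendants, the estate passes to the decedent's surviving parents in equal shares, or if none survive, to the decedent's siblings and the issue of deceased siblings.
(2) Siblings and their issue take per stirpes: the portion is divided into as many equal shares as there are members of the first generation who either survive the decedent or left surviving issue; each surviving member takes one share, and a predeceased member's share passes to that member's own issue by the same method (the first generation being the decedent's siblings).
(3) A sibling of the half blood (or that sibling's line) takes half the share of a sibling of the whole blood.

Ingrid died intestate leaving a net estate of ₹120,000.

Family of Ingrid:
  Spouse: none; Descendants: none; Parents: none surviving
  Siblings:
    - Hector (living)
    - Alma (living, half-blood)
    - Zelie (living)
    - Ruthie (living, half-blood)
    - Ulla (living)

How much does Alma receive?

The entire ₹120,000 passes to the siblings and their issue.
Counting each half-blood sibling's line as half a unit, there are 4 units in ₹120,000, so one unit is ₹30,000. Whole-blood lines (Hector, Zelie, and Ulla) take ₹30,000 each; half-blood lines (Alma and Ruthie) take ₹15,000 each.

Alma receives ₹15,000.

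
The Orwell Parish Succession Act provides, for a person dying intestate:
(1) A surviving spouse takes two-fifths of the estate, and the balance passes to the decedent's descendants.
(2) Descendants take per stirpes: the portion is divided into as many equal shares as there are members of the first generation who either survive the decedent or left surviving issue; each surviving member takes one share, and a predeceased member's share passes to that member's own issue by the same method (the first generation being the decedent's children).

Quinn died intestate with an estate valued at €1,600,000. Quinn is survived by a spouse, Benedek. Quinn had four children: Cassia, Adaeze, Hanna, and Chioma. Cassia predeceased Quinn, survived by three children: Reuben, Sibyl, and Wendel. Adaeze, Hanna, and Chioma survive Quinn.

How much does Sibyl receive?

Sibyl receives €80,000.

Benedek takes two-fifths of €1,600,000 = €640,000. The remaining €960,000 passes to the descendants.
The descendants' portion (€960,000) is divided into 4 shares of €240,000: Adaeze, Hanna, and Chioma each take €240,000; Cassia's €240,000 share passes to Cassia's issue.
Cassia's share (€240,000) is divided into 3 shares of €80,000: Reuben, Sibyl, and Wendel each take €80,000.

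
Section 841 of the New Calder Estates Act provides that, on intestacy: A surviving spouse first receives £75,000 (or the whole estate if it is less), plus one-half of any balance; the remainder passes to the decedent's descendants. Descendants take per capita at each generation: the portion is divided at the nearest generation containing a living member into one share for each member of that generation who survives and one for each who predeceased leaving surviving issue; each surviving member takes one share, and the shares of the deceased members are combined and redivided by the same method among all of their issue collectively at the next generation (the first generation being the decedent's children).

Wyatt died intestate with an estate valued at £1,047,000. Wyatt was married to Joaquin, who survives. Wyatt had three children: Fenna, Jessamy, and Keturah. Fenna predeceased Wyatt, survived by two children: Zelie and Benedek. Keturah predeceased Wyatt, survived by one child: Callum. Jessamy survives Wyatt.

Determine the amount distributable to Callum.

Callum receives £108,000.

Joaquin first takes £75,000, leaving a balance of £972,000. Joaquin then takes one-half of the balance (£486,000), for a total of £561,000. The remaining £486,000 passes to the descendants.
The descendants' portion (£486,000) is divided at the children's generation into 3 shares of £162,000. Jessamy takes £162,000. The 2 shares of the deceased (Fenna and Keturah) are combined into a pool of £324,000.
That pool (£324,000) is divided at the grandchildren's generation equally among Zelie, Benedek, and Callum: £108,000 each.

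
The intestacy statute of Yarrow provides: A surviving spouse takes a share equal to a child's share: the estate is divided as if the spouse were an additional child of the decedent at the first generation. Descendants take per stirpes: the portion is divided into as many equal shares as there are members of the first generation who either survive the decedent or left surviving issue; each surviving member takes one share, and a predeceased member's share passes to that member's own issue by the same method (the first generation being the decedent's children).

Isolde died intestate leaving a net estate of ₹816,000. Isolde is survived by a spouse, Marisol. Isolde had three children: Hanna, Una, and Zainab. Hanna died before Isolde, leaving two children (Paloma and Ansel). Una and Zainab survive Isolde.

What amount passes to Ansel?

The spouse counts as an additional share at the children's level, so there are 4 primary shares of ₹204,000. Marisol takes one such share (₹204,000).
The children's combined portion (₹612,000) is divided into 3 shares of ₹204,000: Una and Zainab each take ₹204,000; Hanna's ₹204,000 share passes to Hanna's issue.
Hanna's share (₹204,000) is divided into 2 shares of ₹102,000: Paloma and Ansel each take ₹102,000.

Ansel receives ₹102,000.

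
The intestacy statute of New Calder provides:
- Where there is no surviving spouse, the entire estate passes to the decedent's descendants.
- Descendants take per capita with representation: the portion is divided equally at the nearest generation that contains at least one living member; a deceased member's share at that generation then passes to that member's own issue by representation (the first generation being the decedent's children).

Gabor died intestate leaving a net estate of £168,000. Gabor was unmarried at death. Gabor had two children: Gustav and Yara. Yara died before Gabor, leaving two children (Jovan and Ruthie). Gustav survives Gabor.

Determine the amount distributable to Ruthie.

The entire £168,000 passes to the descendants.
That amount (£168,000) is divided into 2 shares of £84,000: Gustav takes £84,000; Yara's £84,000 share passes to Yara's issue.
Yara's share (£84,000) is divided into 2 shares of £42,000: Jovan and Ruthie each take £42,000.

Ruthie receives £42,000.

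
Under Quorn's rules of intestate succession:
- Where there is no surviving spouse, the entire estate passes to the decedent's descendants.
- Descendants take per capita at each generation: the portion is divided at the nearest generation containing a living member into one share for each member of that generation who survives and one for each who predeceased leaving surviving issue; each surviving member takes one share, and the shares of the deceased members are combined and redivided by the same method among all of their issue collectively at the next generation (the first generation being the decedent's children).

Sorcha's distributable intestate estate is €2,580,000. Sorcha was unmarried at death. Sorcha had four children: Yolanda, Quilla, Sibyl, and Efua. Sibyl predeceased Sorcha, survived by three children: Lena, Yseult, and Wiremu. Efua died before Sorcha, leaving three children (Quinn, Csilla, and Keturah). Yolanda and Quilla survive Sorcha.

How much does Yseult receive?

Yseult receives €215,000.

The entire €2,580,000 passes to the descendants.
That amount (€2,580,000) is divided at the children's generation into 4 shares of €645,000. Yolanda and Quilla each take €645,000. The 2 shares of the deceased (Sibyl and Efua) are combined into a pool of €1,290,000.
That pool (€1,290,000) is divided at the grandchildren's generation equally among Lena, Yseult, Wiremu, Quinn, Csilla, and Keturah: €215,000 each.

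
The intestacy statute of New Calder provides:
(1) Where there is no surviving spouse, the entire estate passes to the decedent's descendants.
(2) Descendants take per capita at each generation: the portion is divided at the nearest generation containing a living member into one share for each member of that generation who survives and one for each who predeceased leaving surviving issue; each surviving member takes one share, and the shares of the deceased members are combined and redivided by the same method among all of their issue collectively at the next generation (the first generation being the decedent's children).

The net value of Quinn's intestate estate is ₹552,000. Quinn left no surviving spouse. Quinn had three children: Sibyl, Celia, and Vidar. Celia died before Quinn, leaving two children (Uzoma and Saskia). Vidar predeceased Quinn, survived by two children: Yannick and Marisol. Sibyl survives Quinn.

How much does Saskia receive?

Saskia receives ₹92,000.

The entire ₹552,000 passes to the descendants.
That amount (₹552,000) is divided at the children's generation into 3 shares of ₹184,000. Sibyl takes ₹184,000. The 2 shares of the deceased (Celia and Vidar) are combined into a pool of ₹368,000.
That pool (₹368,000) is divided at the grandchildren's generation equally among Uzoma, Saskia, Yannick, and Marisol: ₹92,000 each.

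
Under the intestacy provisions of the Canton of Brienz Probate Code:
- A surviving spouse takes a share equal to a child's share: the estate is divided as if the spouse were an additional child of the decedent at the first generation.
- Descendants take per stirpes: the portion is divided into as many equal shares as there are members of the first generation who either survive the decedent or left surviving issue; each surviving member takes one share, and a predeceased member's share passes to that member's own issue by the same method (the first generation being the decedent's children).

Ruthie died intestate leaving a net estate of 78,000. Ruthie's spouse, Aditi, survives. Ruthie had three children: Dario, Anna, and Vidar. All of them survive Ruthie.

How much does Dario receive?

Dario receives 19,500.

The spouse counts as an additional share at the children's level, so there are 4 primary shares of 19,500. Aditi takes one such share (19,500).
The children's combined portion (58,500) is divided into 3 shares of 19,500: Dario, Anna, and Vidar each take 19,500.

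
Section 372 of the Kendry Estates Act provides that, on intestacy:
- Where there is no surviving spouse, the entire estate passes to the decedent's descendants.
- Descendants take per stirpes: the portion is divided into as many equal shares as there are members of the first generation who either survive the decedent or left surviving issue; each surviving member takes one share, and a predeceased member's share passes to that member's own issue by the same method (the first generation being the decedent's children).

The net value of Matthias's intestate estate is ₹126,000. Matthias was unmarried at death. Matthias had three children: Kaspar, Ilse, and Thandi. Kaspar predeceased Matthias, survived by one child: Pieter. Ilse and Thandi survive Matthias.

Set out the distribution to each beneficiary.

Pieter: ₹42,000; Ilse: ₹42,000; Thandi: ₹42,000

The entire ₹126,000 passes to the descendants.
That amount (₹126,000) is divided into 3 shares of ₹42,000: Ilse and Thandi each take ₹42,000; Kaspar's ₹42,000 share passes to Kaspar's issue.
Kaspar's share (₹42,000) passes entirely to Pieter.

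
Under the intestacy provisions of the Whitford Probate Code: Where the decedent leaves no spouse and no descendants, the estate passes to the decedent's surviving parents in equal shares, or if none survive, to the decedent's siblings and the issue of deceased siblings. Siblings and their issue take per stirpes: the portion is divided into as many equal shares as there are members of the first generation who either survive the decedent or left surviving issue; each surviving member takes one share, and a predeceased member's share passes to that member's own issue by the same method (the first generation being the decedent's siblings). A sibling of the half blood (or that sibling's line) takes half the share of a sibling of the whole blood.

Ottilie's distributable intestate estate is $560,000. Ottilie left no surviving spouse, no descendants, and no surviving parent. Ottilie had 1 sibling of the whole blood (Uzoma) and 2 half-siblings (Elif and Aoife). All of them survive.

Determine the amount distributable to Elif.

Elif receives $140,000.

The entire $560,000 passes to the siblings and their issue.
Counting each half-blood sibling's line as half a unit, there are 2 units in $560,000, so one unit is $280,000. Whole-blood lines (Uzoma) take $280,000 each; half-blood lines (Elif and Aoife) take $140,000 each.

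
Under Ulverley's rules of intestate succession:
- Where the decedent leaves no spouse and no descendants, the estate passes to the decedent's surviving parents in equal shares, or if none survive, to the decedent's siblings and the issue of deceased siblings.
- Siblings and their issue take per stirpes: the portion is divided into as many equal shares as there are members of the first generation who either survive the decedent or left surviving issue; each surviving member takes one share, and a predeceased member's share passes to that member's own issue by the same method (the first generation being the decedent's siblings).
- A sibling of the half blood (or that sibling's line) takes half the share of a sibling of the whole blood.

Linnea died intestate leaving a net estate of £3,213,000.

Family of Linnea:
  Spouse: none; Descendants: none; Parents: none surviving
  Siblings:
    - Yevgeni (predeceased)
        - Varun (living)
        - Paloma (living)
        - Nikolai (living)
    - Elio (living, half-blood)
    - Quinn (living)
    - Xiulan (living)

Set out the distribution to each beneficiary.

The entire £3,213,000 passes to the siblings and their issue.
Counting each half-blood sibling's line as half a unit, there are 7/2 units in £3,213,000, so one unit is £918,000. Whole-blood lines (Yevgeni, Quinn, and Xiulan) take £918,000 each; half-blood lines (Elio) take £459,000 each.
Yevgeni's share (£918,000) is divided into 3 shares of £306,000: Varun, Paloma, and Nikolai each take £306,000.

Varun: £306,000; Paloma: £306,000; Nikolai: £306,000; Elio: £459,000; Quinn: £918,000; Xiulan: £918,000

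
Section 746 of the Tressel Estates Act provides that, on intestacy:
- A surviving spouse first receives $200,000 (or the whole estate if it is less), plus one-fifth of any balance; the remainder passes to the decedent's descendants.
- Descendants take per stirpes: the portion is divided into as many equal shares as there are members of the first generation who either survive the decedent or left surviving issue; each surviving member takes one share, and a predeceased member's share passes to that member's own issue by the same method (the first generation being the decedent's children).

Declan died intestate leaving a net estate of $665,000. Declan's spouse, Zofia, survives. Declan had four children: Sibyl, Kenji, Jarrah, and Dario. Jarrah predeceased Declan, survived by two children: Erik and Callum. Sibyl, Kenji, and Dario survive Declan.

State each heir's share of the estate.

Zofia first takes $200,000, leaving a balance of $465,000. Zofia then takes one-fifth of the balance ($93,000), for a total of $293,000. The remaining $372,000 passes to the descendants.
The descendants' portion ($372,000) is divided into 4 shares of $93,000: Sibyl, Kenji, and Dario each take $93,000; Jarrah's $93,000 share passes to Jarrah's issue.
Jarrah's share ($93,000) is divided into 2 shares of $46,500: Erik and Callum each take $46,500.

Zofia: $293,000; Sibyl: $93,000; Kenji: $93,000; Erik: $46,500; Callum: $46,500; Dario: $93,000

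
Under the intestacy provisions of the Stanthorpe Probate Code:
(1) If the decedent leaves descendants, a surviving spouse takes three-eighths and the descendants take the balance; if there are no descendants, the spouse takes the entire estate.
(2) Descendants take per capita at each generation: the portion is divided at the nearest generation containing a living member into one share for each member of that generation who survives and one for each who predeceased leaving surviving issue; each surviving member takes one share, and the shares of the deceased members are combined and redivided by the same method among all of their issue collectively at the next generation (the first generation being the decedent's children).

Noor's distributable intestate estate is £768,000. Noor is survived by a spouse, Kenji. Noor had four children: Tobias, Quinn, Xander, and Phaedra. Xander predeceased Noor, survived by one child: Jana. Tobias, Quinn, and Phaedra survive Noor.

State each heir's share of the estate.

Kenji: £288,000; Tobias: £120,000; Quinn: £120,000; Jana: £120,000; Phaedra: £120,000

Kenji takes three-eighths of £768,000 = £288,000. The remaining £480,000 passes to the descendants.
The descendants' portion (£480,000) is divided at the children's generation into 4 shares of £120,000. Tobias, Quinn, and Phaedra each take £120,000. The remaining share for the deceased Xander (£120,000) is carried to the next generation.
That pool (£120,000) passes entirely to Jana, the sole taker at the grandchildren's generation.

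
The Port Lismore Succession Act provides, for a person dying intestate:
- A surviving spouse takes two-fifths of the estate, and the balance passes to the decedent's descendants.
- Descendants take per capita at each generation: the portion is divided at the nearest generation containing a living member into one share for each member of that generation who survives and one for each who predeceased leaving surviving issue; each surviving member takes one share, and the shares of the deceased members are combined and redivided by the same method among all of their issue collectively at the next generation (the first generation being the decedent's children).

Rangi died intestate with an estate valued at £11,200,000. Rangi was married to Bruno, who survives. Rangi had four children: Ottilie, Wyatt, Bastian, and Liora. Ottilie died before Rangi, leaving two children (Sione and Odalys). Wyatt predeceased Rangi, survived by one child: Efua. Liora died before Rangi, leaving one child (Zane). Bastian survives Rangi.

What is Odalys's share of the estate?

Odalys receives £1,260,000.

Bruno takes two-fifths of £11,200,000 = £4,480,000. The remaining £6,720,000 passes to the descendants.
The descendants' portion (£6,720,000) is divided at the children's generation into 4 shares of £1,680,000. Bastian takes £1,680,000. The 3 shares of the deceased (Ottilie, Wyatt, and Liora) are combined into a pool of £5,040,000.
That pool (£5,040,000) is divided at the grandchildren's generation equally among Sione, Odalys, Efua, and Zane: £1,260,000 each.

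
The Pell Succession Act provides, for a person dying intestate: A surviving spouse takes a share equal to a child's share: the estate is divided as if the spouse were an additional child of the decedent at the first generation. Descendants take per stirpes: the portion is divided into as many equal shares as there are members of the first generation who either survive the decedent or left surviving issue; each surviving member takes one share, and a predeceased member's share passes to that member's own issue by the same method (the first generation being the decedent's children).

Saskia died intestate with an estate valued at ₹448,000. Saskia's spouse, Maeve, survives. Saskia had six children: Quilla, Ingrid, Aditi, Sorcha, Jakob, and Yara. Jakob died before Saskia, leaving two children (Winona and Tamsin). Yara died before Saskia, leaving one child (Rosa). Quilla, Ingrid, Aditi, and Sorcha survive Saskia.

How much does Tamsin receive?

Tamsin receives ₹32,000.

The spouse counts as an additional share at the children's level, so there are 7 primary shares of ₹64,000. Maeve takes one such share (₹64,000).
The children's combined portion (₹384,000) is divided into 6 shares of ₹64,000: Quilla, Ingrid, Aditi, and Sorcha each take ₹64,000; Jakob's ₹64,000 share passes to Jakob's issue; Yara's ₹64,000 share passes to Yara's issue.
Jakob's share (₹64,000) is divided into 2 shares of ₹32,000: Winona and Tamsin each take ₹32,000.
Yara's share (₹64,000) passes entirely to Rosa.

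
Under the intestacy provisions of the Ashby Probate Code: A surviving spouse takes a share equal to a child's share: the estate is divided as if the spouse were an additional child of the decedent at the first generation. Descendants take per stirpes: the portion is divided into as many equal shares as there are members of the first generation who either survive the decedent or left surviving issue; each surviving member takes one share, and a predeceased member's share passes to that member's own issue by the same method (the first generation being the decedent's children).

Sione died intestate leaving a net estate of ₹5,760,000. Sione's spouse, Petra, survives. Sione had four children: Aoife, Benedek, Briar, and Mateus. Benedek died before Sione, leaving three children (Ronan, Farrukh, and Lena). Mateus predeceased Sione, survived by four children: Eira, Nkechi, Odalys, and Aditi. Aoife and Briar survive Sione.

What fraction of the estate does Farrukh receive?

The spouse counts as an additional share at the children's level, so there are 5 primary shares of ₹1,152,000. Petra takes one such share (₹1,152,000).
The children's combined portion (₹4,608,000) is divided into 4 shares of ₹1,152,000: Aoife and Briar each take ₹1,152,000; Benedek's ₹1,152,000 share passes to Benedek's issue; Mateus's ₹1,152,000 share passes to Mateus's issue.
Benedek's share (₹1,152,000) is divided into 3 shares of ₹384,000: Ronan, Farrukh, and Lena each take ₹384,000.
Mateus's share (₹1,152,000) is divided into 4 shares of ₹288,000: Eira, Nkechi, Odalys, and Aditi each take ₹288,000.

Farrukh receives 1/15 of the estate.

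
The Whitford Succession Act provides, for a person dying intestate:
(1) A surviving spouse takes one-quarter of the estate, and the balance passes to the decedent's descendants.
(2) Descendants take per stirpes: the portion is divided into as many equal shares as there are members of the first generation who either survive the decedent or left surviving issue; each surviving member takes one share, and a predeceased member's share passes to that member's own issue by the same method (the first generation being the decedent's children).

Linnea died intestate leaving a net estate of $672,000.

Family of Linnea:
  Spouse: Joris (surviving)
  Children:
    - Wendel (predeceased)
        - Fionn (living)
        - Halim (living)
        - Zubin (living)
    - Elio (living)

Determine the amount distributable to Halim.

Joris takes one-quarter of $672,000 = $168,000. The remaining $504,000 passes to the descendants.
The descendants' portion ($504,000) is divided into 2 shares of $252,000: Elio takes $252,000; Wendel's $252,000 share passes to Wendel's issue.
Wendel's share ($252,000) is divided into 3 shares of $84,000: Fionn, Halim, and Zubin each take $84,000.

Halim receives $84,000.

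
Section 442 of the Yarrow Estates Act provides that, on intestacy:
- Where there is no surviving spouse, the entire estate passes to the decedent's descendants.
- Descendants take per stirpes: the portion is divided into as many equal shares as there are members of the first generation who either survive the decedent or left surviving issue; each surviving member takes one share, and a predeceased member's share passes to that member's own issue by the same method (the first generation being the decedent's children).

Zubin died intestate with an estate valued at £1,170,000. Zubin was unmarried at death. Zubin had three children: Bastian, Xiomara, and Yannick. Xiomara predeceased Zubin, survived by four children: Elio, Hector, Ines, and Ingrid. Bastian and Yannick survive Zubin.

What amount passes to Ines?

Ines receives £97,500.

The entire £1,170,000 passes to the descendants.
That amount (£1,170,000) is divided into 3 shares of £390,000: Bastian and Yannick each take £390,000; Xiomara's £390,000 share passes to Xiomara's issue.
Xiomara's share (£390,000) is divided into 4 shares of £97,500: Elio, Hector, Ines, and Ingrid each take £97,500.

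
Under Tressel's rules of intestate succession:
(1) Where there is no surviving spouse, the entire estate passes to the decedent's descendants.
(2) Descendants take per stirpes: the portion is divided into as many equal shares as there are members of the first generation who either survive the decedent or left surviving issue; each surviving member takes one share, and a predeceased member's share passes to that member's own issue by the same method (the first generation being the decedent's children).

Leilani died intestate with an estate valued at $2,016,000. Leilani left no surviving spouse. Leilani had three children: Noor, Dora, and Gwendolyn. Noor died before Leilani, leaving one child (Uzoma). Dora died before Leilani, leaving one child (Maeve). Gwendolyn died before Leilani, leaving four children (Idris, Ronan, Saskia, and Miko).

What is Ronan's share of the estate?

Ronan receives $168,000.

The entire $2,016,000 passes to the descendants.
That amount ($2,016,000) is divided into 3 shares of $672,000: Noor's $672,000 share passes to Noor's issue; Dora's $672,000 share passes to Dora's issue; Gwendolyn's $672,000 share passes to Gwendolyn's issue.
Noor's share ($672,000) passes entirely to Uzoma.
Dora's share ($672,000) passes entirely to Maeve.
Gwendolyn's share ($672,000) is divided into 4 shares of $168,000: Idris, Ronan, Saskia, and Miko each take $168,000.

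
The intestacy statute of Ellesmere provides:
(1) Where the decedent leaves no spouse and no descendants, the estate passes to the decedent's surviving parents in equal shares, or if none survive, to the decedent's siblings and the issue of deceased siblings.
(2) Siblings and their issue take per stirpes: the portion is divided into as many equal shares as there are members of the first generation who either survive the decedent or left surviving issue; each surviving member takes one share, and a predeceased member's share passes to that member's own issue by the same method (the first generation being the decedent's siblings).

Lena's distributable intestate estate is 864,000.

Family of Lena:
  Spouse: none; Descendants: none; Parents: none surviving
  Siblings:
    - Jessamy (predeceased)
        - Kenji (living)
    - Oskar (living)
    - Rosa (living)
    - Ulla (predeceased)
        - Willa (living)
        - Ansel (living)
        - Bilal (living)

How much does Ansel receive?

The entire 864,000 passes to the siblings and their issue.
That amount (864,000) is divided into 4 shares of 216,000: Oskar and Rosa each take 216,000; Jessamy's 216,000 share passes to Jessamy's issue; Ulla's 216,000 share passes to Ulla's issue.
Jessamy's share (216,000) passes entirely to Kenji.
Ulla's share (216,000) is divided into 3 shares of 72,000: Willa, Ansel, and Bilal each take 72,000.

Ansel receives 72,000.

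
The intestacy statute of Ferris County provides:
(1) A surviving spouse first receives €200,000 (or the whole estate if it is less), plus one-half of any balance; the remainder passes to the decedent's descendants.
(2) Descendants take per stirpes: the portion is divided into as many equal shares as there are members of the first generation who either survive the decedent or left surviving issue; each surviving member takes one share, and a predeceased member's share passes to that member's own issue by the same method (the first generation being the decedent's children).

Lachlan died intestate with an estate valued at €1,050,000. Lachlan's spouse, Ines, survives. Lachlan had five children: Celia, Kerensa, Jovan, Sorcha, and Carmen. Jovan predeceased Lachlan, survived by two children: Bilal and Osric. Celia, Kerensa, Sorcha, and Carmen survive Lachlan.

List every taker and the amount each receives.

Ines first takes €200,000, leaving a balance of €850,000. Ines then takes one-half of the balance (€425,000), for a total of €625,000. The remaining €425,000 passes to the descendants.
The descendants' portion (€425,000) is divided into 5 shares of €85,000: Celia, Kerensa, Sorcha, and Carmen each take €85,000; Jovan's €85,000 share passes to Jovan's issue.
Jovan's share (€85,000) is divided into 2 shares of €42,500: Bilal and Osric each take €42,500.

Ines: €625,000; Celia: €85,000; Kerensa: €85,000; Bilal: €42,500; Osric: €42,500; Sorcha: €85,000; Carmen: €85,000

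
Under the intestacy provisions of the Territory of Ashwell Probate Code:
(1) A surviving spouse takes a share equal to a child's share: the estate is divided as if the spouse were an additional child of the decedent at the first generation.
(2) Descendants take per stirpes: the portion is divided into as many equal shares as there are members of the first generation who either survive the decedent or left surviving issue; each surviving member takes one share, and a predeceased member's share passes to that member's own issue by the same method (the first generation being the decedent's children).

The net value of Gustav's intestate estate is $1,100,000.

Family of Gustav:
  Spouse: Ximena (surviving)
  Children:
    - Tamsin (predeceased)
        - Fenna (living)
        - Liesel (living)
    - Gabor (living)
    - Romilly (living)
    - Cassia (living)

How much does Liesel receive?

The spouse counts as an additional share at the children's level, so there are 5 primary shares of $220,000. Ximena takes one such share ($220,000).
The children's combined portion ($880,000) is divided into 4 shares of $220,000: Gabor, Romilly, and Cassia each take $220,000; Tamsin's $220,000 share passes to Tamsin's issue.
Tamsin's share ($220,000) is divided into 2 shares of $110,000: Fenna and Liesel each take $110,000.

Liesel receives $110,000.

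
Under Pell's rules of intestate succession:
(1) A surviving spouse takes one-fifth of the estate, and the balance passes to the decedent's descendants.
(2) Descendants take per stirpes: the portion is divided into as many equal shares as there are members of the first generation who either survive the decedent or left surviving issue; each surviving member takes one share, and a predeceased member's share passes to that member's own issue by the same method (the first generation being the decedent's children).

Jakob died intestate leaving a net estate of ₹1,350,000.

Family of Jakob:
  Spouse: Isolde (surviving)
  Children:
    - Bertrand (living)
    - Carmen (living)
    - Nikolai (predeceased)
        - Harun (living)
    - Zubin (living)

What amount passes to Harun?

Isolde takes one-fifth of ₹1,350,000 = ₹270,000. The remaining ₹1,080,000 passes to the descendants.
The descendants' portion (₹1,080,000) is divided into 4 shares of ₹270,000: Bertrand, Carmen, and Zubin each take ₹270,000; Nikolai's ₹270,000 share passes to Nikolai's issue.
Nikolai's share (₹270,000) passes entirely to Harun.

Harun receives ₹270,000.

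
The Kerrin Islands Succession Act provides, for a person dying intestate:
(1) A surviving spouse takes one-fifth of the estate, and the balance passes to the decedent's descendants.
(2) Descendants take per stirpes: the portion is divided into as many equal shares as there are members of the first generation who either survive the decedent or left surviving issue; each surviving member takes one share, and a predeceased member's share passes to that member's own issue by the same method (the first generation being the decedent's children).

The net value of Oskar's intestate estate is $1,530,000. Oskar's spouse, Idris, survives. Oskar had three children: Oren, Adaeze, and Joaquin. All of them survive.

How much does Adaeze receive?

Idris takes one-fifth of $1,530,000 = $306,000. The remaining $1,224,000 passes to the descendants.
The descendants' portion ($1,224,000) is divided into 3 shares of $408,000: Oren, Adaeze, and Joaquin each take $408,000.

Adaeze receives $408,000.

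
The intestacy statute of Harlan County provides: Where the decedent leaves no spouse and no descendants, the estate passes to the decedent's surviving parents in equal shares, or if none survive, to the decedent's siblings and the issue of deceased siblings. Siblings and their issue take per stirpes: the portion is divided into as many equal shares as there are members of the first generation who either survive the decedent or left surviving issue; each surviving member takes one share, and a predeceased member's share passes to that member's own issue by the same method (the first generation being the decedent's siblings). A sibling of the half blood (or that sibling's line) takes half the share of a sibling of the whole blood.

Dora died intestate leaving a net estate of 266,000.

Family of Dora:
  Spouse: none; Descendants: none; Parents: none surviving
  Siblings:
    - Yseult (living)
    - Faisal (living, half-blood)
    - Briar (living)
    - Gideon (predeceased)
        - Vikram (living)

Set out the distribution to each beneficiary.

The entire 266,000 passes to the siblings and their issue.
Counting each half-blood sibling's line as half a unit, there are 7/2 units in 266,000, so one unit is 76,000. Whole-blood lines (Yseult, Briar, and Gideon) take 76,000 each; half-blood lines (Faisal) take 38,000 each.
Gideon's share (76,000) passes entirely to Vikram.

Yseult: 76,000; Faisal: 38,000; Briar: 76,000; Vikram: 76,000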